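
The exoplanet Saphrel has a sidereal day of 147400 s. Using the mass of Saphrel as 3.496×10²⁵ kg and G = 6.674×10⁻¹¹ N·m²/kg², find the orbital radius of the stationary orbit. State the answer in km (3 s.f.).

μ = GM = 6.674×10⁻¹¹ × 3.496×10²⁵ = 2.333×10¹⁵ m³/s².
A synchronous orbit has period T, so by Kepler's third law a = (μT²/4π²)^(1/3).
μT²/4π² = 2.333×10¹⁵ × (1.474×10⁵)² / 39.48 = 1.284×10²⁴ m³.
a = 1.087×10⁸ m = 1.0869×10⁵ km.

r_sync ≈ 1.09×10⁵ km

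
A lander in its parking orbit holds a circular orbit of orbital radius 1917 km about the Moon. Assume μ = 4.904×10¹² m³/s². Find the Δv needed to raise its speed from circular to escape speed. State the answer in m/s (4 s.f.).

r = 1917 km = 1.917×10⁶ m.
Circular speed v_c = √(μ/r) = 1599 m/s.
Escape speed v_esc = √(2μ/r) = √2 × v_c = 2262 m/s.
Δv = v_esc − v_c = 662.5 m/s.

Δv ≈ 662.5 m/s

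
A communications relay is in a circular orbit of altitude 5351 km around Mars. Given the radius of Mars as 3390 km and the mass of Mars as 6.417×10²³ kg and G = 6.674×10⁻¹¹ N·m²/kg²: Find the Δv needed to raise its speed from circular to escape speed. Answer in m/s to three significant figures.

Δv ≈ 917 m/s

μ = GM = 6.674×10⁻¹¹ × 6.417×10²³ = 4.283×10¹³ m³/s².
r = 3390 + 5351 = 8741.0 km = 8.7410×10⁶ m.
Circular speed v_c = √(μ/r) = 2213 m/s.
Escape speed v_esc = √(2μ/r) = √2 × v_c = 3130 m/s.
Δv = v_esc − v_c = 916.9 m/s.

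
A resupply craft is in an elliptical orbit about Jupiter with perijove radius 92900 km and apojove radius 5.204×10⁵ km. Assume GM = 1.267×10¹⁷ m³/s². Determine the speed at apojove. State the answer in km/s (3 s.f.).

v ≈ 8.59 km/s

Semi-major axis a = (r_p + r_a)/2 = 3.0665×10⁵ km = 3.066×10⁸ m.
Vis-viva: v² = μ(2/r − 1/a) = 1.267×10¹⁷ × (3.843×10⁻⁹ − 3.261×10⁻⁹) = 7.376×10⁷ m²/s².
v = 8588 m/s = 8.588 km/s.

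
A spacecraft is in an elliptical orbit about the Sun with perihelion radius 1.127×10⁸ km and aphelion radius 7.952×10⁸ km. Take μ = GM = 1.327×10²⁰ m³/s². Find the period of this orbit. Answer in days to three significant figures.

T ≈ 1930 days

Semi-major axis a = (r_p + r_a)/2 = (1.1270×10⁸ + 7.9520×10⁸)/2 = 4.5395×10⁸ km = 4.540×10¹¹ m.
By Kepler's third law T = 2π√(a³/μ) = 2π × 2.655×10⁷ = 1.668×10⁸ s.
= 1931 days.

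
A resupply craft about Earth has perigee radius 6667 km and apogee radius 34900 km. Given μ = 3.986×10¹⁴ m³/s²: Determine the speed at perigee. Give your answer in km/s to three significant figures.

Semi-major axis a = (r_p + r_a)/2 = 20784 km = 2.078×10⁷ m.
Vis-viva: v² = μ(2/r − 1/a) = 3.986×10¹⁴ × (3.000×10⁻⁷ − 4.812×10⁻⁸) = 1.004×10⁸ m²/s².
v = 10020 m/s = 10.02 km/s.

v ≈ 10.0 km/s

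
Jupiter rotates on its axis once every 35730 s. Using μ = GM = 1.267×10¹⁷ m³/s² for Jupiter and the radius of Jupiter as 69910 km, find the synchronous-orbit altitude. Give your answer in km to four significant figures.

A synchronous orbit has period T, so by Kepler's third law a = (μT²/4π²)^(1/3).
μT²/4π² = 1.267×10¹⁷ × (3.573×10⁴)² / 39.48 = 4.097×10²⁴ m³.
a = 1.600×10⁸ m = 1.6002×10⁵ km.
Altitude h = a − R = 1.6002×10⁵ − 69910 = 90105 km.

h_sync ≈ 90110 km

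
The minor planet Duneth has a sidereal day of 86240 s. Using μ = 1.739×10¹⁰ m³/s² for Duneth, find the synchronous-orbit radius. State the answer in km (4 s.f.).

r_sync ≈ 1485 km

A synchronous orbit has period T, so by Kepler's third law a = (μT²/4π²)^(1/3).
μT²/4π² = 1.739×10¹⁰ × (8.624×10⁴)² / 39.48 = 3.276×10¹⁸ m³.
a = 1.485×10⁶ m = 1485.2 km.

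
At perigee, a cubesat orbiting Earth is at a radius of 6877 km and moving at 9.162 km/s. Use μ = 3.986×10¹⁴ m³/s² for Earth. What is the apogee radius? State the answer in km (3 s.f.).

apogee radius ≈ 18100 km

r_p = 6.877×10⁶ m.
Specific energy ε = v²/2 − μ/r = -1.599×10⁷ J/kg, so a = −μ/(2ε) = 1.246×10⁷ m.
The apsides satisfy r_p + r_a = 2a, so the apogee radius is 2a − r_p = 1.805×10⁷ m = 18051 km.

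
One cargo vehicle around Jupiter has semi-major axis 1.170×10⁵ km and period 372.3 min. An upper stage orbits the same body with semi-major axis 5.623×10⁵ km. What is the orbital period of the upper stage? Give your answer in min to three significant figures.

T₂ ≈ 3920 min

Kepler's third law: T² ∝ a³, so T₂ = T₁ (a₂/a₁)^(3/2).
a₂/a₁ = 4.806, (a₂/a₁)^(3/2) = 10.54.
T₂ = 372.3 × 10.54 = 3923 min.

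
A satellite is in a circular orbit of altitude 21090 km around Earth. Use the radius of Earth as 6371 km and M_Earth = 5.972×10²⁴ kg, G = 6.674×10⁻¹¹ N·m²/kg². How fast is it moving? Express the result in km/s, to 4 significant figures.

v ≈ 3.810 km/s

μ = GM = 6.674×10⁻¹¹ × 5.972×10²⁴ = 3.986×10¹⁴ m³/s².
r = 6371 + 21090 = 27461 km = 2.7461×10⁷ m.
For a circular orbit v = √(μ/r) = √(3.986×10¹⁴ / 2.746×10⁷) = √(1.451×10⁷) = 3810 m/s.
That is 3.810 km/s.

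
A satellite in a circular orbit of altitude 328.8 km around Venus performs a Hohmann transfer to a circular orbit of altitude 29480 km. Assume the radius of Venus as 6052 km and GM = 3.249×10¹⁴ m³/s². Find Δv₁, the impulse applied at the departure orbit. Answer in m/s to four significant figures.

Δv ≈ 2156 m/s

r₁ = 6052 + 328.8 = 6380.8 km = 6.3808×10⁶ m.
r₂ = 6052 + 29480 = 35532 km = 3.5532×10⁷ m.
Transfer ellipse a_t = (r₁ + r₂)/2 = 2.096×10⁷ m.
At r₁: circular v_c1 = √(μ/r₁) = 7136 m/s; transfer-periapsis v_p = √[μ(2/r₁ − 1/a_t)] = 9292 m/s.
Δv₁ = v_p − v_c1 = 2156 m/s.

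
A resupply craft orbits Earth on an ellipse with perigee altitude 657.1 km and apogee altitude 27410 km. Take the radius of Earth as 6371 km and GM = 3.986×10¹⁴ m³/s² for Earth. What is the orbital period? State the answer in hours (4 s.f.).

T ≈ 8.057 hours

r_p = 6371 + 657.1 = 7028.1 km = 7.0281×10⁶ m.
r_a = 6371 + 27410 = 33781 km = 3.3781×10⁷ m.
Semi-major axis a = (r_p + r_a)/2 = (7028.1 + 33781)/2 = 20405 km = 2.040×10⁷ m.
By Kepler's third law T = 2π√(a³/μ) = 2π × 4.617×10³ = 2.901×10⁴ s.
= 8.057 hours.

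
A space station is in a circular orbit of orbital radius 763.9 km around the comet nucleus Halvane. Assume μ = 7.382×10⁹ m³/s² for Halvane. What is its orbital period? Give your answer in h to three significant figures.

r = 763.9 km = 7.639×10⁵ m.
Kepler's third law: T = 2π√(r³/μ) = 2π√((7.639×10⁵)³ / 7.382×10⁹).
r³/μ = 6.039×10⁷ s², so T = 2π × 7.771×10³ = 4.883×10⁴ s.
Converting: 4.883×10⁴ s ÷ 3600 = 13.56 h.

T ≈ 13.6 h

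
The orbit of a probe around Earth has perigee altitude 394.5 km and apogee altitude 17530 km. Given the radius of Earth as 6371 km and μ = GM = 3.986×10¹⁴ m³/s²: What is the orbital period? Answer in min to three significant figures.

r_p = 6371 + 394.5 = 6765.5 km = 6.7655×10⁶ m.
r_a = 6371 + 17530 = 23901 km = 2.3901×10⁷ m.
Semi-major axis a = (r_p + r_a)/2 = (6765.5 + 23901)/2 = 15333 km = 1.533×10⁷ m.
By Kepler's third law T = 2π√(a³/μ) = 2π × 3.007×10³ = 1.890×10⁴ s.
= 314.9 min.

T ≈ 315 min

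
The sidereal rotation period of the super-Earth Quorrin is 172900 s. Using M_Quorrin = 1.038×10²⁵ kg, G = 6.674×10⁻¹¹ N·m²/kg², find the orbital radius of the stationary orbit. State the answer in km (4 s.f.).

μ = GM = 6.674×10⁻¹¹ × 1.038×10²⁵ = 6.928×10¹⁴ m³/s².
A synchronous orbit has period T, so by Kepler's third law a = (μT²/4π²)^(1/3).
μT²/4π² = 6.928×10¹⁴ × (1.729×10⁵)² / 39.48 = 5.246×10²³ m³.
a = 8.065×10⁷ m = 80650 km.

r_sync ≈ 80650 km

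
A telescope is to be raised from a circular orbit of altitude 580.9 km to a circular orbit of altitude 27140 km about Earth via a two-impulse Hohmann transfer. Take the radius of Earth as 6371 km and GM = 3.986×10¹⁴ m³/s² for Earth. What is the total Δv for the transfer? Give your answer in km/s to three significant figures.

r₁ = 6371 + 580.9 = 6951.9 km = 6.9519×10⁶ m.
r₂ = 6371 + 27140 = 33511 km = 3.3511×10⁷ m.
Transfer ellipse a_t = (r₁ + r₂)/2 = 2.023×10⁷ m.
At r₁: circular v_c1 = √(μ/r₁) = 7572 m/s; transfer-perigee v_p = √[μ(2/r₁ − 1/a_t)] = 9745 m/s.
Δv₁ = v_p − v_c1 = 2173 m/s.
At r₂: circular v_c2 = √(μ/r₂) = 3449 m/s; transfer-apogee v_a = √[μ(2/r₂ − 1/a_t)] = 2022 m/s.
Δv₂ = v_c2 − v_a = 1427 m/s.
Total Δv = Δv₁ + Δv₂ = 3600 m/s = 3.600 km/s.

Δv_total ≈ 3.60 km/s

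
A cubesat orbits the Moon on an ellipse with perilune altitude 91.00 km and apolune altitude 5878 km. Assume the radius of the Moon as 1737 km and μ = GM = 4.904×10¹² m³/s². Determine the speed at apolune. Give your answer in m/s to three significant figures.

r_p = 1737 + 91.00 = 1828.0 km = 1.8280×10⁶ m.
r_a = 1737 + 5878 = 7615.0 km = 7.6150×10⁶ m.
Semi-major axis a = (r_p + r_a)/2 = 4721.5 km = 4.722×10⁶ m.
Vis-viva: v² = μ(2/r − 1/a) = 4.904×10¹² × (2.626×10⁻⁷ − 2.118×10⁻⁷) = 2.493×10⁵ m²/s².
v = 499.3 m/s.

v ≈ 499 m/s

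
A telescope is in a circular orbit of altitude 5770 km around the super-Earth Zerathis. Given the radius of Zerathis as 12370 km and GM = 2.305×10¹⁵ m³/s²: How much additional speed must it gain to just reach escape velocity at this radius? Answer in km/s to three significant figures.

Δv ≈ 4.67 km/s

r = 12370 + 5770 = 18140 km = 1.8140×10⁷ m.
Circular speed v_c = √(μ/r) = 11270 m/s.
Escape speed v_esc = √(2μ/r) = √2 × v_c = 15940 m/s.
Δv = v_esc − v_c = 4669 m/s = 4.669 km/s.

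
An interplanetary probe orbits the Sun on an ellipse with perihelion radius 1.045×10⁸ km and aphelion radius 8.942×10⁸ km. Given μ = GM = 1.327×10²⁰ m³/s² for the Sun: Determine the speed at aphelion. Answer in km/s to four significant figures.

v ≈ 5.573 km/s

Semi-major axis a = (r_p + r_a)/2 = 4.9935×10⁸ km = 4.994×10¹¹ m.
Vis-viva: v² = μ(2/r − 1/a) = 1.327×10²⁰ × (2.237×10⁻¹² − 2.003×10⁻¹²) = 3.106×10⁷ m²/s².
v = 5573 m/s = 5.573 km/s.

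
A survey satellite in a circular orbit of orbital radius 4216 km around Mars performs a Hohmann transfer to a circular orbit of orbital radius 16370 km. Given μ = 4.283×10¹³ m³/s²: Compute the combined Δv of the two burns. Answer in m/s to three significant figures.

r₁ = 4216 km = 4.216×10⁶ m.
r₂ = 16370 km = 1.637×10⁷ m.
Transfer ellipse a_t = (r₁ + r₂)/2 = 1.029×10⁷ m.
At r₁: circular v_c1 = √(μ/r₁) = 3187 m/s; transfer-periapsis v_p = √[μ(2/r₁ − 1/a_t)] = 4020 m/s.
Δv₁ = v_p − v_c1 = 832.2 m/s.
At r₂: circular v_c2 = √(μ/r₂) = 1618 m/s; transfer-apoapsis v_a = √[μ(2/r₂ − 1/a_t)] = 1035 m/s.
Δv₂ = v_c2 − v_a = 582.3 m/s.
Total Δv = Δv₁ + Δv₂ = 1415 m/s.

Δv_total ≈ 1410 m/s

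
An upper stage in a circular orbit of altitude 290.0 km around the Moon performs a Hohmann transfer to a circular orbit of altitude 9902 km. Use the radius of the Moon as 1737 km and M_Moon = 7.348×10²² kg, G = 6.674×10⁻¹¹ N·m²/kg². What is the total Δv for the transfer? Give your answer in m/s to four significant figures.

Δv_total ≈ 770.2 m/s

μ = GM = 6.674×10⁻¹¹ × 7.348×10²² = 4.904×10¹² m³/s².
r₁ = 1737 + 290.0 = 2027.0 km = 2.0270×10⁶ m.
r₂ = 1737 + 9902 = 11639 km = 1.1639×10⁷ m.
Transfer ellipse a_t = (r₁ + r₂)/2 = 6.833×10⁶ m.
At r₁: circular v_c1 = √(μ/r₁) = 1555 m/s; transfer-perilune v_p = √[μ(2/r₁ − 1/a_t)] = 2030 m/s.
Δv₁ = v_p − v_c1 = 474.6 m/s.
At r₂: circular v_c2 = √(μ/r₂) = 649.1 m/s; transfer-apolune v_a = √[μ(2/r₂ − 1/a_t)] = 353.5 m/s.
Δv₂ = v_c2 − v_a = 295.6 m/s.
Total Δv = Δv₁ + Δv₂ = 770.2 m/s.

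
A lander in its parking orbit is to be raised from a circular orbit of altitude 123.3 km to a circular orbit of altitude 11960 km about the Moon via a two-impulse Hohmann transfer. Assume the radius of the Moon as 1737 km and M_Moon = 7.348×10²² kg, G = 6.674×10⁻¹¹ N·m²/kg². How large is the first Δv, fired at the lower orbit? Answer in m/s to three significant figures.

μ = GM = 6.674×10⁻¹¹ × 7.348×10²² = 4.904×10¹² m³/s².
r₁ = 1737 + 123.3 = 1860.3 km = 1.8603×10⁶ m.
r₂ = 1737 + 11960 = 13697 km = 1.3697×10⁷ m.
Transfer ellipse a_t = (r₁ + r₂)/2 = 7.779×10⁶ m.
At r₁: circular v_c1 = √(μ/r₁) = 1624 m/s; transfer-perilune v_p = √[μ(2/r₁ − 1/a_t)] = 2155 m/s.
Δv₁ = v_p − v_c1 = 530.9 m/s.

Δv ≈ 531 m/s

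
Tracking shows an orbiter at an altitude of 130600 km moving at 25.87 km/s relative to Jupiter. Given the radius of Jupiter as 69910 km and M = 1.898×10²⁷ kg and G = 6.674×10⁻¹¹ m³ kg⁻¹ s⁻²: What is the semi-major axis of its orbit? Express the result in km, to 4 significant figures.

μ = GM = 6.674×10⁻¹¹ × 1.898×10²⁷ = 1.267×10¹⁷ m³/s².
r = 69910 + 130600 = 2.0051×10⁵ km = 2.005×10⁸ m.
Specific orbital energy ε = v²/2 − μ/r = (25870)²/2 − 1.267×10¹⁷/2.005×10⁸ = -2.971×10⁸ J/kg.
Since ε = −μ/(2a), a = −μ/(2ε) = 2.132×10⁸ m = 2.1316×10⁵ km.

a ≈ 2.132×10⁵ km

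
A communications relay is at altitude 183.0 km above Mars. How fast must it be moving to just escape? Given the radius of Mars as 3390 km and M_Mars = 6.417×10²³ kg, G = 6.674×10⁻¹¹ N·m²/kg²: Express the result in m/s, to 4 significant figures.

μ = GM = 6.674×10⁻¹¹ × 6.417×10²³ = 4.283×10¹³ m³/s².
r = 3390 + 183.0 = 3573.0 km = 3.5730×10⁶ m.
Escape speed v_esc = √(2μ/r) = √(2 × 4.283×10¹³ / 3.573×10⁶) = √(2.397×10⁷) = 4896 m/s.

v_esc ≈ 4896 m/s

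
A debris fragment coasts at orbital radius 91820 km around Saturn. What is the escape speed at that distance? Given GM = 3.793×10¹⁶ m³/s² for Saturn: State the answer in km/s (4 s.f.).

r = 91820 km = 9.182×10⁷ m.
Escape speed v_esc = √(2μ/r) = √(2 × 3.793×10¹⁶ / 9.182×10⁷) = √(8.262×10⁸) = 28740 m/s.
= 28.74 km/s.

v_esc ≈ 28.74 km/s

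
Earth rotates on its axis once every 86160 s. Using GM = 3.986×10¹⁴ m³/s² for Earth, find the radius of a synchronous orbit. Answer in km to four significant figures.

r_sync ≈ 42160 km

A synchronous orbit has period T, so by Kepler's third law a = (μT²/4π²)^(1/3).
μT²/4π² = 3.986×10¹⁴ × (8.616×10⁴)² / 39.48 = 7.495×10²² m³.
a = 4.216×10⁷ m = 42163 km.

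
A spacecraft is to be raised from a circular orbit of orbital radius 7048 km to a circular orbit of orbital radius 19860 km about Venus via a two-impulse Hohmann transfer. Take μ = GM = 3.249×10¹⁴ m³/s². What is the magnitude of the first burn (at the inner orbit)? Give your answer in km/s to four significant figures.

r₁ = 7048 km = 7.048×10⁶ m.
r₂ = 19860 km = 1.986×10⁷ m.
Transfer ellipse a_t = (r₁ + r₂)/2 = 1.345×10⁷ m.
At r₁: circular v_c1 = √(μ/r₁) = 6790 m/s; transfer-periapsis v_p = √[μ(2/r₁ − 1/a_t)] = 8249 m/s.
Δv₁ = v_p − v_c1 = 1460 m/s.
= 1.460 km/s.

Δv ≈ 1.460 km/s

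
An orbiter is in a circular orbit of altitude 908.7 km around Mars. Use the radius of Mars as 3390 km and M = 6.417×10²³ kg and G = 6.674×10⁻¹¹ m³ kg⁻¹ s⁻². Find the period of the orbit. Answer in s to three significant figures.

μ = GM = 6.674×10⁻¹¹ × 6.417×10²³ = 4.283×10¹³ m³/s².
r = 3390 + 908.7 = 4298.7 km = 4.2987×10⁶ m.
Kepler's third law: T = 2π√(r³/μ) = 2π√((4.299×10⁶)³ / 4.283×10¹³).
r³/μ = 1.855×10⁶ s², so T = 2π × 1.362×10³ = 8.557×10³ s.

T ≈ 8560 s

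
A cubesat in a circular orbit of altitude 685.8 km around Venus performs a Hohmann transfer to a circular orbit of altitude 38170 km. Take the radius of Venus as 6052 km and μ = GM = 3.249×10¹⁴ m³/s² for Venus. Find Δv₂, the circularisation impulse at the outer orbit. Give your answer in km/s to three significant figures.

r₁ = 6052 + 685.8 = 6737.8 km = 6.7378×10⁶ m.
r₂ = 6052 + 38170 = 44222 km = 4.4222×10⁷ m.
Transfer ellipse a_t = (r₁ + r₂)/2 = 2.548×10⁷ m.
At r₁: circular v_c1 = √(μ/r₁) = 6944 m/s; transfer-periapsis v_p = √[μ(2/r₁ − 1/a_t)] = 9148 m/s.
At r₂: circular v_c2 = √(μ/r₂) = 2711 m/s; transfer-apoapsis v_a = √[μ(2/r₂ − 1/a_t)] = 1394 m/s.
Δv₂ = v_c2 − v_a = 1317 m/s.
= 1.317 km/s.

Δv ≈ 1.32 km/s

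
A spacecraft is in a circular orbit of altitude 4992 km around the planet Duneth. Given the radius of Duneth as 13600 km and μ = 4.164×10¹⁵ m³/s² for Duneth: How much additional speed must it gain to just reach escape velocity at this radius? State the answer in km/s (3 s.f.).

r = 13600 + 4992 = 18592 km = 1.8592×10⁷ m.
Circular speed v_c = √(μ/r) = 14970 m/s.
Escape speed v_esc = √(2μ/r) = √2 × v_c = 21160 m/s.
Δv = v_esc − v_c = 6199 m/s = 6.199 km/s.

Δv ≈ 6.20 km/s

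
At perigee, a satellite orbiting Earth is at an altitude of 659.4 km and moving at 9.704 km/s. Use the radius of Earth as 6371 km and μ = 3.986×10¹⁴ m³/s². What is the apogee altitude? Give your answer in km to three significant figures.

r_p = 6371 + 659.4 = 7030.4 km = 7.030×10⁶ m.
Specific energy ε = v²/2 − μ/r = -9.613×10⁶ J/kg, so a = −μ/(2ε) = 2.073×10⁷ m.
The apsides satisfy r_p + r_a = 2a, so the apogee radius is 2a − r_p = 3.444×10⁷ m = 34435 km.
Apogee altitude = 34435 − 6371 = 28064 km.

apogee altitude ≈ 28100 km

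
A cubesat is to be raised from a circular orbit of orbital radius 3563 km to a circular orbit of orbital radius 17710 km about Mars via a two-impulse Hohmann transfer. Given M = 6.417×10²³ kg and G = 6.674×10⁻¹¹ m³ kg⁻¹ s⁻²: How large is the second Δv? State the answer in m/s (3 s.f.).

Δv ≈ 655 m/s

μ = GM = 6.674×10⁻¹¹ × 6.417×10²³ = 4.283×10¹³ m³/s².
r₁ = 3563 km = 3.563×10⁶ m.
r₂ = 17710 km = 1.771×10⁷ m.
Transfer ellipse a_t = (r₁ + r₂)/2 = 1.064×10⁷ m.
At r₁: circular v_c1 = √(μ/r₁) = 3467 m/s; transfer-periapsis v_p = √[μ(2/r₁ − 1/a_t)] = 4474 m/s.
At r₂: circular v_c2 = √(μ/r₂) = 1555 m/s; transfer-apoapsis v_a = √[μ(2/r₂ − 1/a_t)] = 900.0 m/s.
Δv₂ = v_c2 − v_a = 655.0 m/s.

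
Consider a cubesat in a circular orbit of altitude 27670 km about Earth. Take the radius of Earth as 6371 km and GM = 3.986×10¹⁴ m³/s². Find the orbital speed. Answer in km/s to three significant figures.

r = 6371 + 27670 = 34041 km = 3.4041×10⁷ m.
For a circular orbit v = √(μ/r) = √(3.986×10¹⁴ / 3.404×10⁷) = √(1.171×10⁷) = 3422 m/s.
That is 3.422 km/s.

v ≈ 3.42 km/s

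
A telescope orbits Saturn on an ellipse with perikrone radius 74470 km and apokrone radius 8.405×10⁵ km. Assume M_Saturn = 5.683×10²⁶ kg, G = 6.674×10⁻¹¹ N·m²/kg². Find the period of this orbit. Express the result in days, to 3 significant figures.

T ≈ 3.65 days

μ = GM = 6.674×10⁻¹¹ × 5.683×10²⁶ = 3.793×10¹⁶ m³/s².
Semi-major axis a = (r_p + r_a)/2 = (74470 + 8.4050×10⁵)/2 = 4.5748×10⁵ km = 4.575×10⁸ m.
By Kepler's third law T = 2π√(a³/μ) = 2π × 5.024×10⁴ = 3.157×10⁵ s.
= 3.654 days.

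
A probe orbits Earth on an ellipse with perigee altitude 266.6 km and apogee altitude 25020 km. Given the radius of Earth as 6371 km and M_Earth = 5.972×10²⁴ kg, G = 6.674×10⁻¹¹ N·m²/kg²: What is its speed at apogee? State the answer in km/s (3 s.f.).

μ = GM = 6.674×10⁻¹¹ × 5.972×10²⁴ = 3.986×10¹⁴ m³/s².
r_p = 6371 + 266.6 = 6637.6 km = 6.6376×10⁶ m.
r_a = 6371 + 25020 = 31391 km = 3.1391×10⁷ m.
Semi-major axis a = (r_p + r_a)/2 = 19014 km = 1.901×10⁷ m.
Vis-viva: v² = μ(2/r − 1/a) = 3.986×10¹⁴ × (6.371×10⁻⁸ − 5.259×10⁻⁸) = 4.432×10⁶ m²/s².
v = 2105 m/s = 2.105 km/s.

v ≈ 2.11 km/s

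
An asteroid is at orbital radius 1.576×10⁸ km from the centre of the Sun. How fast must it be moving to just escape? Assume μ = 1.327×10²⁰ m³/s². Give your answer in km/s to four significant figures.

r = 1.576×10⁸ km = 1.576×10¹¹ m.
Escape speed v_esc = √(2μ/r) = √(2 × 1.327×10²⁰ / 1.576×10¹¹) = √(1.684×10⁹) = 41040 m/s.
= 41.04 km/s.

v_esc ≈ 41.04 km/s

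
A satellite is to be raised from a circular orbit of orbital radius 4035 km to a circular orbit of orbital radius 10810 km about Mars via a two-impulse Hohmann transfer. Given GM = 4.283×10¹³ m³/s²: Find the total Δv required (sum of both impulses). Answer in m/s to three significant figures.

Δv_total ≈ 1200 m/s

r₁ = 4035 km = 4.035×10⁶ m.
r₂ = 10810 km = 1.081×10⁷ m.
Transfer ellipse a_t = (r₁ + r₂)/2 = 7.422×10⁶ m.
At r₁: circular v_c1 = √(μ/r₁) = 3258 m/s; transfer-periapsis v_p = √[μ(2/r₁ − 1/a_t)] = 3932 m/s.
Δv₁ = v_p − v_c1 = 673.8 m/s.
At r₂: circular v_c2 = √(μ/r₂) = 1990 m/s; transfer-apoapsis v_a = √[μ(2/r₂ − 1/a_t)] = 1468 m/s.
Δv₂ = v_c2 − v_a = 522.9 m/s.
Total Δv = Δv₁ + Δv₂ = 1197 m/s.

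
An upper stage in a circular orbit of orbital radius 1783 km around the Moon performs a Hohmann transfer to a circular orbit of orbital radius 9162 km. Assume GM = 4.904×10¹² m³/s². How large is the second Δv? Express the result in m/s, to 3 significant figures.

Δv ≈ 314 m/s

r₁ = 1783 km = 1.783×10⁶ m.
r₂ = 9162 km = 9.162×10⁶ m.
Transfer ellipse a_t = (r₁ + r₂)/2 = 5.472×10⁶ m.
At r₁: circular v_c1 = √(μ/r₁) = 1658 m/s; transfer-perilune v_p = √[μ(2/r₁ − 1/a_t)] = 2146 m/s.
At r₂: circular v_c2 = √(μ/r₂) = 731.6 m/s; transfer-apolune v_a = √[μ(2/r₂ − 1/a_t)] = 417.6 m/s.
Δv₂ = v_c2 − v_a = 314.0 m/s.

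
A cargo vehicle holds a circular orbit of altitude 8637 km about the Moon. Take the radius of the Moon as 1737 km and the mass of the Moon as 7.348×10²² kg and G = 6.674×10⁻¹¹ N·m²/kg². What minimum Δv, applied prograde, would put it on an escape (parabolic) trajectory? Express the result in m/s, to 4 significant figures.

μ = GM = 6.674×10⁻¹¹ × 7.348×10²² = 4.904×10¹² m³/s².
r = 1737 + 8637 = 10374 km = 1.0374×10⁷ m.
Circular speed v_c = √(μ/r) = 687.6 m/s.
Escape speed v_esc = √(2μ/r) = √2 × v_c = 972.3 m/s.
Δv = v_esc − v_c = 284.8 m/s.

Δv ≈ 284.8 m/s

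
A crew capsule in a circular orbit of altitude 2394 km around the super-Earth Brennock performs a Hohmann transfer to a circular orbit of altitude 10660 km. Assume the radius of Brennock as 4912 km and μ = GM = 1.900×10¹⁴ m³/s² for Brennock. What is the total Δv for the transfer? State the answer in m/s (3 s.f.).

Δv_total ≈ 1550 m/s

r₁ = 4912 + 2394 = 7306.0 km = 7.3060×10⁶ m.
r₂ = 4912 + 10660 = 15572 km = 1.5572×10⁷ m.
Transfer ellipse a_t = (r₁ + r₂)/2 = 1.144×10⁷ m.
At r₁: circular v_c1 = √(μ/r₁) = 5100 m/s; transfer-periapsis v_p = √[μ(2/r₁ − 1/a_t)] = 5950 m/s.
Δv₁ = v_p − v_c1 = 850.4 m/s.
At r₂: circular v_c2 = √(μ/r₂) = 3493 m/s; transfer-apoapsis v_a = √[μ(2/r₂ − 1/a_t)] = 2792 m/s.
Δv₂ = v_c2 − v_a = 701.5 m/s.
Total Δv = Δv₁ + Δv₂ = 1552 m/s.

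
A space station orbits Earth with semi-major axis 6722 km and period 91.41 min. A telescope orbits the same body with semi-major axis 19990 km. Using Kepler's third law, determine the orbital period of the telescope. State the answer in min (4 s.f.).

T₂ ≈ 468.8 min

Kepler's third law: T² ∝ a³, so T₂ = T₁ (a₂/a₁)^(3/2).
a₂/a₁ = 2.974, (a₂/a₁)^(3/2) = 5.128.
T₂ = 91.41 × 5.128 = 468.8 min.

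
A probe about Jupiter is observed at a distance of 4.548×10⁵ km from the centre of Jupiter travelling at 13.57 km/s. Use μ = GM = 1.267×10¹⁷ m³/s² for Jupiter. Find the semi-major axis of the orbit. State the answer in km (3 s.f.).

r = 4.548×10⁸ m.
Vis-viva rearranged: 1/a = 2/r − v²/μ = 4.398×10⁻⁹ − 1.453×10⁻⁹ = 2.944×10⁻⁹ m⁻¹.
a = 3.397×10⁸ m = 3.3966×10⁵ km.

a ≈ 3.40×10⁵ km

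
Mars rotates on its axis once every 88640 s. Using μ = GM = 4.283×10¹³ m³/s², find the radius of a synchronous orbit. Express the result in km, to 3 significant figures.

r_sync ≈ 20400 km

A synchronous orbit has period T, so by Kepler's third law a = (μT²/4π²)^(1/3).
μT²/4π² = 4.283×10¹³ × (8.864×10⁴)² / 39.48 = 8.524×10²¹ m³.
a = 2.043×10⁷ m = 20428 km.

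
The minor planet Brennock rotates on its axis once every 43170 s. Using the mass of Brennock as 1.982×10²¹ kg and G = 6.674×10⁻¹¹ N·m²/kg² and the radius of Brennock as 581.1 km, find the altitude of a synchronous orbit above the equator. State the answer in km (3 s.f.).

μ = GM = 6.674×10⁻¹¹ × 1.982×10²¹ = 1.323×10¹¹ m³/s².
A synchronous orbit has period T, so by Kepler's third law a = (μT²/4π²)^(1/3).
μT²/4π² = 1.323×10¹¹ × (4.317×10⁴)² / 39.48 = 6.244×10¹⁸ m³.
a = 1.841×10⁶ m = 1841.5 km.
Altitude h = a − R = 1841.5 − 581.1 = 1260.4 km.

h_sync ≈ 1260 km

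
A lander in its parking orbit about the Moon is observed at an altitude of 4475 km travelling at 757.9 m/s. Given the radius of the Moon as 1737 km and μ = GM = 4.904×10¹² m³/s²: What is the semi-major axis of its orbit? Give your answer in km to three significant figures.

r = 1737 + 4475 = 6212.0 km = 6.212×10⁶ m.
Specific orbital energy ε = v²/2 − μ/r = (757.9)²/2 − 4.904×10¹²/6.212×10⁶ = -5.022×10⁵ J/kg.
Since ε = −μ/(2a), a = −μ/(2ε) = 4.882×10⁶ m = 4882.2 km.

a ≈ 4880 km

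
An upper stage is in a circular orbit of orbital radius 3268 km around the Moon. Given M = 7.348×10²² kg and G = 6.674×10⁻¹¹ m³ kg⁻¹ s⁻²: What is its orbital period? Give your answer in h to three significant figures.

T ≈ 4.66 h

μ = GM = 6.674×10⁻¹¹ × 7.348×10²² = 4.904×10¹² m³/s².
r = 3268 km = 3.268×10⁶ m.
Kepler's third law: T = 2π√(r³/μ) = 2π√((3.268×10⁶)³ / 4.904×10¹²).
r³/μ = 7.117×10⁶ s², so T = 2π × 2.668×10³ = 1.676×10⁴ s.
Converting: 1.676×10⁴ s ÷ 3600 = 4.656 h.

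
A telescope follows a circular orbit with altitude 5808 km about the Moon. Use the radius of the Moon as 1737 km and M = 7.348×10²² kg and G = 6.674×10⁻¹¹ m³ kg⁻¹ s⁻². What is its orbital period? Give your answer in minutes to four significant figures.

μ = GM = 6.674×10⁻¹¹ × 7.348×10²² = 4.904×10¹² m³/s².
r = 1737 + 5808 = 7545.0 km = 7.5450×10⁶ m.
Kepler's third law: T = 2π√(r³/μ) = 2π√((7.545×10⁶)³ / 4.904×10¹²).
r³/μ = 8.758×10⁷ s², so T = 2π × 9.359×10³ = 5.880×10⁴ s.
Converting: 5.880×10⁴ s ÷ 60.00 = 980.0 minutes.

T ≈ 980.0 minutes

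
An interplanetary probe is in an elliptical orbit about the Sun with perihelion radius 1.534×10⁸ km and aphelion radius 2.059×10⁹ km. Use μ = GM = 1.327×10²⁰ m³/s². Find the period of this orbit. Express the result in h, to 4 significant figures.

T ≈ 176300 h

Semi-major axis a = (r_p + r_a)/2 = (1.5340×10⁸ + 2.0590×10⁹)/2 = 1.1062×10⁹ km = 1.106×10¹² m.
By Kepler's third law T = 2π√(a³/μ) = 2π × 1.010×10⁸ = 6.346×10⁸ s.
= 1.763×10⁵ h.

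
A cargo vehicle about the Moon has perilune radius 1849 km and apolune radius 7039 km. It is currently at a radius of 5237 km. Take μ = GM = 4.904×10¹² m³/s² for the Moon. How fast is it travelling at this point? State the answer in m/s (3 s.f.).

Semi-major axis a = (r_p + r_a)/2 = 4444.0 km = 4.444×10⁶ m.
Vis-viva: v² = μ(2/r − 1/a) = 4.904×10¹² × (3.819×10⁻⁷ − 2.250×10⁻⁷) = 7.693×10⁵ m²/s².
v = 877.1 m/s.

v ≈ 877 m/s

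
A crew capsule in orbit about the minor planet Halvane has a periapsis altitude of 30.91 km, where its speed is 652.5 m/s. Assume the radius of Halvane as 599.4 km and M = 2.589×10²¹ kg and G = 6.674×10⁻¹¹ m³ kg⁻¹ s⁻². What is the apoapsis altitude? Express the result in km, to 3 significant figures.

apoapsis altitude ≈ 1590 km

μ = GM = 6.674×10⁻¹¹ × 2.589×10²¹ = 1.728×10¹¹ m³/s².
r_p = 599.4 + 30.91 = 630.31 km = 6.303×10⁵ m.
Specific energy ε = v²/2 − μ/r = -6.126×10⁴ J/kg, so a = −μ/(2ε) = 1.410×10⁶ m.
The apsides satisfy r_p + r_a = 2a, so the apoapsis radius is 2a − r_p = 2.190×10⁶ m = 2190.4 km.
Apoapsis altitude = 2190.4 − 599.4 = 1591.0 km.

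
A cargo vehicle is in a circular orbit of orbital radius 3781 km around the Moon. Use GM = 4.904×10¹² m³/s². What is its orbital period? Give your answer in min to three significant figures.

r = 3781 km = 3.781×10⁶ m.
Kepler's third law: T = 2π√(r³/μ) = 2π√((3.781×10⁶)³ / 4.904×10¹²).
r³/μ = 1.102×10⁷ s², so T = 2π × 3.320×10³ = 2.086×10⁴ s.
Converting: 2.086×10⁴ s ÷ 60.00 = 347.7 min.

T ≈ 348 min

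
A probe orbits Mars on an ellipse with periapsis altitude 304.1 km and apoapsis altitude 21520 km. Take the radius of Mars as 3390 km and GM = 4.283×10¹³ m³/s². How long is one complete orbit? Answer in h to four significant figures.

T ≈ 14.42 h

r_p = 3390 + 304.1 = 3694.1 km = 3.6941×10⁶ m.
r_a = 3390 + 21520 = 24910 km = 2.4910×10⁷ m.
Semi-major axis a = (r_p + r_a)/2 = (3694.1 + 24910)/2 = 14302 km = 1.430×10⁷ m.
By Kepler's third law T = 2π√(a³/μ) = 2π × 8.265×10³ = 5.193×10⁴ s.
= 14.42 h.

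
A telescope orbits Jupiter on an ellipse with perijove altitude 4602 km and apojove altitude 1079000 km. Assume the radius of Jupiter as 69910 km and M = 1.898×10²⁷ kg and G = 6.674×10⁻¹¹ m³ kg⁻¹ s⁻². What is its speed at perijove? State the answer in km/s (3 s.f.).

μ = GM = 6.674×10⁻¹¹ × 1.898×10²⁷ = 1.267×10¹⁷ m³/s².
r_p = 69910 + 4602 = 74512 km = 7.4512×10⁷ m.
r_a = 69910 + 1079000 = 1148900 km = 1.1489×10⁹ m.
Semi-major axis a = (r_p + r_a)/2 = 6.1171×10⁵ km = 6.117×10⁸ m.
Vis-viva: v² = μ(2/r − 1/a) = 1.267×10¹⁷ × (2.684×10⁻⁸ − 1.635×10⁻⁹) = 3.193×10⁹ m²/s².
v = 56510 m/s = 56.51 km/s.

v ≈ 56.5 km/s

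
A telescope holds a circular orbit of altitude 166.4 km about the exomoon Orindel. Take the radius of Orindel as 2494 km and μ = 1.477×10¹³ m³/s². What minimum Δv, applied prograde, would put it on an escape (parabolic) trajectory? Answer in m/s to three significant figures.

r = 2494 + 166.4 = 2660.4 km = 2.6604×10⁶ m.
Circular speed v_c = √(μ/r) = 2356 m/s.
Escape speed v_esc = √(2μ/r) = √2 × v_c = 3332 m/s.
Δv = v_esc − v_c = 976.0 m/s.

Δv ≈ 976 m/s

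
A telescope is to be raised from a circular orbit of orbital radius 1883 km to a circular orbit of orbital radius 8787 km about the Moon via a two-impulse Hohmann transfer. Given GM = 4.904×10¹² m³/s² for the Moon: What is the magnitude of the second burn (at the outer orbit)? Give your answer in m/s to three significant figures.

r₁ = 1883 km = 1.883×10⁶ m.
r₂ = 8787 km = 8.787×10⁶ m.
Transfer ellipse a_t = (r₁ + r₂)/2 = 5.335×10⁶ m.
At r₁: circular v_c1 = √(μ/r₁) = 1614 m/s; transfer-perilune v_p = √[μ(2/r₁ − 1/a_t)] = 2071 m/s.
At r₂: circular v_c2 = √(μ/r₂) = 747.1 m/s; transfer-apolune v_a = √[μ(2/r₂ − 1/a_t)] = 443.8 m/s.
Δv₂ = v_c2 − v_a = 303.2 m/s.

Δv ≈ 303 m/s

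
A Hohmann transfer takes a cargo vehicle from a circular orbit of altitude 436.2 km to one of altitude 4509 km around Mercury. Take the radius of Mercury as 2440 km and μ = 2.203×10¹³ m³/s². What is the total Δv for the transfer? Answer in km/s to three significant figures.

Δv_total ≈ 0.942 km/s

r₁ = 2440 + 436.2 = 2876.2 km = 2.8762×10⁶ m.
r₂ = 2440 + 4509 = 6949.0 km = 6.9490×10⁶ m.
Transfer ellipse a_t = (r₁ + r₂)/2 = 4.913×10⁶ m.
At r₁: circular v_c1 = √(μ/r₁) = 2768 m/s; transfer-periherm v_p = √[μ(2/r₁ − 1/a_t)] = 3292 m/s.
Δv₁ = v_p − v_c1 = 524.0 m/s.
At r₂: circular v_c2 = √(μ/r₂) = 1781 m/s; transfer-apoherm v_a = √[μ(2/r₂ − 1/a_t)] = 1362 m/s.
Δv₂ = v_c2 − v_a = 418.1 m/s.
Total Δv = Δv₁ + Δv₂ = 942.1 m/s = 0.9421 km/s.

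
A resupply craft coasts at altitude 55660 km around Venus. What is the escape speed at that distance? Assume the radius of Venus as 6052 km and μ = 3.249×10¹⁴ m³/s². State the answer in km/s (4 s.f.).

v_esc ≈ 3.245 km/s

r = 6052 + 55660 = 61712 km = 6.1712×10⁷ m.
Escape speed v_esc = √(2μ/r) = √(2 × 3.249×10¹⁴ / 6.171×10⁷) = √(1.053×10⁷) = 3245 m/s.
= 3.245 km/s.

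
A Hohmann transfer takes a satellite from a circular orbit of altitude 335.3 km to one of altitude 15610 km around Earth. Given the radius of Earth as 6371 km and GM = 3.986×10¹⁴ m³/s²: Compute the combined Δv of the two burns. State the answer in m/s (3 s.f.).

Δv_total ≈ 3180 m/s

r₁ = 6371 + 335.3 = 6706.3 km = 6.7063×10⁶ m.
r₂ = 6371 + 15610 = 21981 km = 2.1981×10⁷ m.
Transfer ellipse a_t = (r₁ + r₂)/2 = 1.434×10⁷ m.
At r₁: circular v_c1 = √(μ/r₁) = 7710 m/s; transfer-perigee v_p = √[μ(2/r₁ − 1/a_t)] = 9544 m/s.
Δv₁ = v_p − v_c1 = 1834 m/s.
At r₂: circular v_c2 = √(μ/r₂) = 4258 m/s; transfer-apogee v_a = √[μ(2/r₂ − 1/a_t)] = 2912 m/s.
Δv₂ = v_c2 − v_a = 1347 m/s.
Total Δv = Δv₁ + Δv₂ = 3181 m/s.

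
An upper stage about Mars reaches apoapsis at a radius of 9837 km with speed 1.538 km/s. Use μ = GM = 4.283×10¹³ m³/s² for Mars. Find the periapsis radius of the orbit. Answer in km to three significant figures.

r_a = 9.837×10⁶ m.
Specific energy ε = v²/2 − μ/r = -3.171×10⁶ J/kg, so a = −μ/(2ε) = 6.753×10⁶ m.
The apsides satisfy r_p + r_a = 2a, so the periapsis radius is 2a − r_a = 3.669×10⁶ m = 3668.7 km.

periapsis radius ≈ 3670 km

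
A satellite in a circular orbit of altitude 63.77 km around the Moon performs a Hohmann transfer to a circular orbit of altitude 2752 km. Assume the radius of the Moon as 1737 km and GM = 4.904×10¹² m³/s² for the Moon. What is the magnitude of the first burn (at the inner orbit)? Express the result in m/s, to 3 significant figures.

r₁ = 1737 + 63.77 = 1800.8 km = 1.8008×10⁶ m.
r₂ = 1737 + 2752 = 4489.0 km = 4.4890×10⁶ m.
Transfer ellipse a_t = (r₁ + r₂)/2 = 3.145×10⁶ m.
At r₁: circular v_c1 = √(μ/r₁) = 1650 m/s; transfer-perilune v_p = √[μ(2/r₁ − 1/a_t)] = 1972 m/s.
Δv₁ = v_p − v_c1 = 321.4 m/s.

Δv ≈ 321 m/s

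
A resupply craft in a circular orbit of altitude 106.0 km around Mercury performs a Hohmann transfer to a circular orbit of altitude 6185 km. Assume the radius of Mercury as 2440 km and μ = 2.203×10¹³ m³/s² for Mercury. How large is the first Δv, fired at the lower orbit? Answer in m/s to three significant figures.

Δv ≈ 714 m/s

r₁ = 2440 + 106.0 = 2546.0 km = 2.5460×10⁶ m.
r₂ = 2440 + 6185 = 8625.0 km = 8.6250×10⁶ m.
Transfer ellipse a_t = (r₁ + r₂)/2 = 5.586×10⁶ m.
At r₁: circular v_c1 = √(μ/r₁) = 2942 m/s; transfer-periherm v_p = √[μ(2/r₁ − 1/a_t)] = 3655 m/s.
Δv₁ = v_p − v_c1 = 713.8 m/s.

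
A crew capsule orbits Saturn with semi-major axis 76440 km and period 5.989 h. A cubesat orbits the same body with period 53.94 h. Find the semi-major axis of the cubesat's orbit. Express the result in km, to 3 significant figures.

Kepler's third law: a³ ∝ T², so a₂ = a₁ (T₂/T₁)^(2/3).
T₂/T₁ = 9.007, (T₂/T₁)^(2/3) = 4.329.
a₂ = 76440 × 4.329 = 3.309×10⁵ km.

a₂ ≈ 3.31×10⁵ km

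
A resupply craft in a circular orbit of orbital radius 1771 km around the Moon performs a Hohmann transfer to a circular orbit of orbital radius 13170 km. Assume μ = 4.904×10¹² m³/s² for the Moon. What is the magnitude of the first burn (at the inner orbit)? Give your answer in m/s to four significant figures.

r₁ = 1771 km = 1.771×10⁶ m.
r₂ = 13170 km = 1.317×10⁷ m.
Transfer ellipse a_t = (r₁ + r₂)/2 = 7.470×10⁶ m.
At r₁: circular v_c1 = √(μ/r₁) = 1664 m/s; transfer-perilune v_p = √[μ(2/r₁ − 1/a_t)] = 2209 m/s.
Δv₁ = v_p − v_c1 = 545.4 m/s.

Δv ≈ 545.4 m/s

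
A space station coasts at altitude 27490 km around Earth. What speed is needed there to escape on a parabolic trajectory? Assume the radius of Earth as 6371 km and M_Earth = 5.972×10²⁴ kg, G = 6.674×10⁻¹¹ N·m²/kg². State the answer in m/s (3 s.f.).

μ = GM = 6.674×10⁻¹¹ × 5.972×10²⁴ = 3.986×10¹⁴ m³/s².
r = 6371 + 27490 = 33861 km = 3.3861×10⁷ m.
Escape speed v_esc = √(2μ/r) = √(2 × 3.986×10¹⁴ / 3.386×10⁷) = √(2.354×10⁷) = 4852 m/s.

v_esc ≈ 4850 m/s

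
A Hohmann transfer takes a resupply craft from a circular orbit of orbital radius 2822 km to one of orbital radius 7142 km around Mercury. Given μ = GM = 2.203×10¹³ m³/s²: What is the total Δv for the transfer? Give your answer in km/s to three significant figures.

Δv_total ≈ 0.986 km/s

r₁ = 2822 km = 2.822×10⁶ m.
r₂ = 7142 km = 7.142×10⁶ m.
Transfer ellipse a_t = (r₁ + r₂)/2 = 4.982×10⁶ m.
At r₁: circular v_c1 = √(μ/r₁) = 2794 m/s; transfer-periherm v_p = √[μ(2/r₁ − 1/a_t)] = 3345 m/s.
Δv₁ = v_p − v_c1 = 551.3 m/s.
At r₂: circular v_c2 = √(μ/r₂) = 1756 m/s; transfer-apoherm v_a = √[μ(2/r₂ − 1/a_t)] = 1322 m/s.
Δv₂ = v_c2 − v_a = 434.5 m/s.
Total Δv = Δv₁ + Δv₂ = 985.8 m/s = 0.9858 km/s.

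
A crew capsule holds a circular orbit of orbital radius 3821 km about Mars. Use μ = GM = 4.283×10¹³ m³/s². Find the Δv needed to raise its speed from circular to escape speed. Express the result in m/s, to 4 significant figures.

r = 3821 km = 3.821×10⁶ m.
Circular speed v_c = √(μ/r) = 3348 m/s.
Escape speed v_esc = √(2μ/r) = √2 × v_c = 4735 m/s.
Δv = v_esc − v_c = 1387 m/s.

Δv ≈ 1387 m/s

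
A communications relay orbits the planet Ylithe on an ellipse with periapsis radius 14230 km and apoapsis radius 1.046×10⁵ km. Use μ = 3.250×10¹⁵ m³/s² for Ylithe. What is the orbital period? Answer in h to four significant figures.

T ≈ 14.02 h

Semi-major axis a = (r_p + r_a)/2 = (14230 + 1.0460×10⁵)/2 = 59415 km = 5.942×10⁷ m.
By Kepler's third law T = 2π√(a³/μ) = 2π × 8.033×10³ = 5.048×10⁴ s.
= 14.02 h.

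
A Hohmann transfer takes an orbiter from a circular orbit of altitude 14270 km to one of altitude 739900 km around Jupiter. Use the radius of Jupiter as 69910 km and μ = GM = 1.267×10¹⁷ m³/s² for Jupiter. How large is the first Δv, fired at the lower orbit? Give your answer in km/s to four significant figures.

r₁ = 69910 + 14270 = 84180 km = 8.4180×10⁷ m.
r₂ = 69910 + 739900 = 809810 km = 8.0981×10⁸ m.
Transfer ellipse a_t = (r₁ + r₂)/2 = 4.470×10⁸ m.
At r₁: circular v_c1 = √(μ/r₁) = 38800 m/s; transfer-perijove v_p = √[μ(2/r₁ − 1/a_t)] = 52220 m/s.
Δv₁ = v_p − v_c1 = 13420 m/s.
= 13.42 km/s.

Δv ≈ 13.42 km/s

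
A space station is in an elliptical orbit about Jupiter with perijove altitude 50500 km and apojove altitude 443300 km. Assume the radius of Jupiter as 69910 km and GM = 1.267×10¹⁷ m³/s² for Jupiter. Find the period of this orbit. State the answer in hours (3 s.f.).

r_p = 69910 + 50500 = 120410 km = 1.2041×10⁸ m.
r_a = 69910 + 443300 = 513210 km = 5.1321×10⁸ m.
Semi-major axis a = (r_p + r_a)/2 = (1.2041×10⁵ + 5.1321×10⁵)/2 = 3.1681×10⁵ km = 3.168×10⁸ m.
By Kepler's third law T = 2π√(a³/μ) = 2π × 1.584×10⁴ = 9.954×10⁴ s.
= 27.65 hours.

T ≈ 27.6 hours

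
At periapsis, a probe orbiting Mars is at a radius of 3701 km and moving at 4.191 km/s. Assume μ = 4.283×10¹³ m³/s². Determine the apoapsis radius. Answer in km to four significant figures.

apoapsis radius ≈ 11650 km

r_p = 3.701×10⁶ m.
Specific energy ε = v²/2 − μ/r = -2.790×10⁶ J/kg, so a = −μ/(2ε) = 7.675×10⁶ m.
The apsides satisfy r_p + r_a = 2a, so the apoapsis radius is 2a − r_p = 1.165×10⁷ m = 11649 km.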